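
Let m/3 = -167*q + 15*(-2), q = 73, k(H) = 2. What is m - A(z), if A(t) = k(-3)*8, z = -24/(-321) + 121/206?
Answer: -36679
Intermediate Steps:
z = 14595/22042 (z = -24*(-1/321) + 121*(1/206) = 8/107 + 121/206 = 14595/22042 ≈ 0.66214)
m = -36663 (m = 3*(-167*73 + 15*(-2)) = 3*(-12191 - 30) = 3*(-12221) = -36663)
A(t) = 16 (A(t) = 2*8 = 16)
m - A(z) = -36663 - 1*16 = -36663 - 16 = -36679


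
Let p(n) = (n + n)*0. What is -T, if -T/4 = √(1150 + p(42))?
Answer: 20*√46 ≈ 135.65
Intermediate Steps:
p(n) = 0 (p(n) = (2*n)*0 = 0)
T = -20*√46 (T = -4*√(1150 + 0) = -20*√46 ≈ -135.65)
-T = -(-20)*√46 = 20*√46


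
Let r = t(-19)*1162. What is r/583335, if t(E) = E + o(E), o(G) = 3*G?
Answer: -88312/583335 ≈ -0.15139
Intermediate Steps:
t(E) = 4*E (t(E) = E + 3*E = 4*E)
r = -88312 (r = (4*(-19))*1162 = -76*1162 = -88312)
r/583335 = -88312/583335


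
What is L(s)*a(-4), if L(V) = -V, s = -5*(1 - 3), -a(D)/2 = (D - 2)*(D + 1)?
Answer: 360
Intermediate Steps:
a(D) = -2*(1 + D)*(-2 + D) (a(D) = -2*(D - 2)*(D + 1) = -2*(-2 + D)*(1 + D) = -2*(1 + D)*(-2 + D))
s = 10 (s = -5*(-2) = 10)
L(s)*a(-4) = (-1*10)*(4 - 2*(-4)² + 2*(-4)) = -10*(4 - 2*16 - 8) = -10*(4 - 32 - 8) = -10*(-36) = 360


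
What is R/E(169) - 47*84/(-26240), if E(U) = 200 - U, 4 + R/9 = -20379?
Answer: -1203381723/203360 ≈ -5917.5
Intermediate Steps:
R = -183447 (R = -36 + 9*(-20379) = -36 - 183411 = -183447)
R/E(169) - 47*84/(-26240) = -183447/(200 - 1*169) - 47*84/(-26240) = -183447/(200 - 169) - 3948*(-1/26240) = -183447/31 + 987/6560 = -1203381723/203360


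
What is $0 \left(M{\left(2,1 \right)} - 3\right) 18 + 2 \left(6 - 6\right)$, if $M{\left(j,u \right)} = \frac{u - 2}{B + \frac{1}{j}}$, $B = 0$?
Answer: $0$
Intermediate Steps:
$M{\left(j,u \right)} = j \left(-2 + u\right)$ ($M{\left(j,u \right)} = \frac{u - 2}{0 + \frac{1}{j}} = \frac{-2 + u}{\frac{1}{j}} = \left(-2 + u\right) j = j \left(-2 + u\right)$)
$0 \left(M{\left(2,1 \right)} - 3\right) 18 + 2 \left(6 - 6\right) = 0 \left(2 \left(-2 + 1\right) - 3\right) 18 + 2 \left(6 - 6\right) = 0 \left(2 \left(-1\right) - 3\right) 18 + 2 \cdot 0 = 0 \left(-2 - 3\right) 18 + 0 = 0 \left(-5\right) 18 + 0 = 0 \cdot 18 + 0 = 0 + 0 = 0$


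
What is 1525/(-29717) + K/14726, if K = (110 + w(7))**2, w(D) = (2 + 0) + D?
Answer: 398365287/437612542 ≈ 0.91031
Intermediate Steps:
w(D) = 2 + D
K = 14161 (K = (110 + (2 + 7))**2 = (110 + 9)**2 = 119**2 = 14161)
1525/(-29717) + K/14726 = 1525/(-29717) + 14161/14726 = 1525*(-1/29717) + 14161*(1/14726) = -1525/29717 + 14161/14726 = 398365287/437612542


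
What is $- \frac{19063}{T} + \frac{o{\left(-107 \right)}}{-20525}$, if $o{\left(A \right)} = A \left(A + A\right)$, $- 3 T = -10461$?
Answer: $- \frac{42828491}{6506425} \approx -6.5825$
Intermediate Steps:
$T = 3487$ ($T = \left(- \frac{1}{3}\right) \left(-10461\right) = 3487$)
$o{\left(A \right)} = 2 A^{2}$ ($o{\left(A \right)} = A 2 A = 2 A^{2}$)
$- \frac{19063}{T} + \frac{o{\left(-107 \right)}}{-20525} = - \frac{19063}{3487} + \frac{2 \left(-107\right)^{2}}{-20525} = \left(-19063\right) \frac{1}{3487} + 2 \cdot 11449 \left(- \frac{1}{20525}\right) = - \frac{1733}{317} + 22898 \left(- \frac{1}{20525}\right) = - \frac{1733}{317} - \frac{22898}{20525} = - \frac{42828491}{6506425}$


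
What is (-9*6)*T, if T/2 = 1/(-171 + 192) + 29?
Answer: -21960/7 ≈ -3137.1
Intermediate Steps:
T = 1220/21 (T = 2*(1/(-171 + 192) + 29) = 2*(1/21 + 29) = 2*(610/21) = 1220/21 ≈ 58.095)
(-9*6)*T = -9*6*(1220/21) = -54*1220/21 = -21960/7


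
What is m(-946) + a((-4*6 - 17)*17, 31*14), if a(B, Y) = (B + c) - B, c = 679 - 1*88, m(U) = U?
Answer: -355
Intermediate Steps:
c = 591 (c = 679 - 88 = 591)
a(B, Y) = 591 (a(B, Y) = (B + 591) - B = (591 + B) - B = 591)
m(-946) + a((-4*6 - 17)*17, 31*14) = -946 + 591 = -355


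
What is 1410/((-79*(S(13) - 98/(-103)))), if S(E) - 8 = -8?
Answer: -72615/3871 ≈ -18.759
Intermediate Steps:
S(E) = 0 (S(E) = 8 - 8 = 0)
1410/((-79*(S(13) - 98/(-103)))) = 1410/((-79*(0 - 98/(-103)))) = 1410/((-79*(0 - 98*(-1/103)))) = 1410/((-79*(0 + 98/103))) = 1410/((-79*98/103)) = 1410/(-7742/103) = 1410*(-103/7742) = -72615/3871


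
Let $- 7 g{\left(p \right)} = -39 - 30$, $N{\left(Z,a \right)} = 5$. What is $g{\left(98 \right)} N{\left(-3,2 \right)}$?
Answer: $\frac{345}{7} \approx 49.286$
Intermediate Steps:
$g{\left(p \right)} = \frac{69}{7}$ ($g{\left(p \right)} = - \frac{-39 - 30}{7} = \left(- \frac{1}{7}\right) \left(-69\right) = \frac{69}{7}$)
$g{\left(98 \right)} N{\left(-3,2 \right)} = \frac{69}{7} \cdot 5 = \frac{345}{7}$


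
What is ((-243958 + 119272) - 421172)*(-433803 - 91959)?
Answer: 286991393796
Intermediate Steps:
((-243958 + 119272) - 421172)*(-433803 - 91959) = (-124686 - 421172)*(-525762) = -545858*(-525762) = 286991393796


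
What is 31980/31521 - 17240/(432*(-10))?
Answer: 5679797/1134756 ≈ 5.0053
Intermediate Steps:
31980/31521 - 17240/(432*(-10)) = 31980*(1/31521) - 17240/(-4320) = 10660/10507 - 17240*(-1/4320) = 10660/10507 + 431/108 = 5679797/1134756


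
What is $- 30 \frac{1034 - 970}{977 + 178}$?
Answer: $- \frac{128}{77} \approx -1.6623$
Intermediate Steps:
$- 30 \frac{1034 - 970}{977 + 178} = - 30 \cdot \frac{64}{1155} = - 30 \cdot 64 \cdot \frac{1}{1155} = \left(-30\right) \frac{64}{1155} = - \frac{128}{77}$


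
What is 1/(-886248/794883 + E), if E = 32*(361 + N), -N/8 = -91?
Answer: 264961/9233065512 ≈ 2.8697e-5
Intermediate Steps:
N = 728 (N = -8*(-91) = 728)
E = 34848 (E = 32*(361 + 728) = 32*1089 = 34848)
1/(-886248/794883 + E) = 1/(-886248/794883 + 34848) = 1/(-886248*1/794883 + 34848) = 1/(-295416/264961 + 34848) = 1/(9233065512/264961) = 264961/9233065512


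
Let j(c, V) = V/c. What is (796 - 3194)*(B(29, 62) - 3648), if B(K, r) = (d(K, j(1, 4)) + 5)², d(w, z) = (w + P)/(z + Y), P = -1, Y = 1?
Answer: 211961618/25 ≈ 8.4785e+6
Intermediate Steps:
d(w, z) = (-1 + w)/(1 + z) (d(w, z) = (w - 1)/(z + 1) = (-1 + w)/(1 + z))
B(K, r) = (24/5 + K/5)² (B(K, r) = ((-1 + K)/(1 + 4/1) + 5)² = ((-1 + K)/(1 + 4*1) + 5)² = ((-1 + K)/(1 + 4) + 5)² = ((-1 + K)/5 + 5)² = ((-⅕ + K/5) + 5)² = (24/5 + K/5)²)
(796 - 3194)*(B(29, 62) - 3648) = (796 - 3194)*((24 + 29)²/25 - 3648) = -2398*((1/25)*53² - 3648) = -2398*((1/25)*2809 - 3648) = -2398*(2809/25 - 3648) = -2398*(-88391/25) = 211961618/25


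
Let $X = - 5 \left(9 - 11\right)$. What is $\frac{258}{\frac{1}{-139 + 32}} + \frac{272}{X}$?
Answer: $- \frac{137894}{5} \approx -27579.0$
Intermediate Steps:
$X = 10$ ($X = \left(-5\right) \left(-2\right) = 10$)
$\frac{258}{\frac{1}{-139 + 32}} + \frac{272}{X} = \frac{258}{\frac{1}{-139 + 32}} + \frac{272}{10} = \frac{258}{\frac{1}{-107}} + 272 \cdot \frac{1}{10} = \frac{258}{- \frac{1}{107}} + \frac{136}{5} = 258 \left(-107\right) + \frac{136}{5} = -27606 + \frac{136}{5} = - \frac{137894}{5}$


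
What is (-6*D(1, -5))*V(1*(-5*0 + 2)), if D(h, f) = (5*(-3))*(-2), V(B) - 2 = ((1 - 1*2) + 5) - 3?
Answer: -540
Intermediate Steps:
V(B) = 3 (V(B) = 2 + (((1 - 1*2) + 5) - 3) = 2 + (((1 - 2) + 5) - 3) = 2 + ((-1 + 5) - 3) = 2 + (4 - 3) = 2 + 1 = 3)
D(h, f) = 30 (D(h, f) = -15*(-2) = 30)
(-6*D(1, -5))*V(1*(-5*0 + 2)) = -6*30*3 = -180*3 = -540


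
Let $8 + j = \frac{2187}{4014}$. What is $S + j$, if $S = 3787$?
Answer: $\frac{1685677}{446} \approx 3779.5$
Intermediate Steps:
$j = - \frac{3325}{446}$ ($j = -8 + \frac{2187}{4014} = -8 + 2187 \cdot \frac{1}{4014} = -8 + \frac{243}{446} = - \frac{3325}{446} \approx -7.4552$)
$S + j = 3787 - \frac{3325}{446} = \frac{1685677}{446}$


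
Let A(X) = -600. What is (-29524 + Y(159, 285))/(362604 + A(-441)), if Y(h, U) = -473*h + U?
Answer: -52223/181002 ≈ -0.28852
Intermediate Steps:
Y(h, U) = U - 473*h
(-29524 + Y(159, 285))/(362604 + A(-441)) = (-29524 + (285 - 473*159))/(362604 - 600) = (-29524 + (285 - 75207))/362004 = (-29524 - 74922)*(1/362004) = -104446*1/362004 = -52223/181002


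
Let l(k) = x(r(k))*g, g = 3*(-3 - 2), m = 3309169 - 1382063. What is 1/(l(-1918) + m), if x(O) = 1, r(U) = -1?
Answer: 1/1927091 ≈ 5.1892e-7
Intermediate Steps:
m = 1927106
g = -15 (g = 3*(-5) = -15)
l(k) = -15 (l(k) = 1*(-15) = -15)
1/(l(-1918) + m) = 1/(-15 + 1927106) = 1/1927091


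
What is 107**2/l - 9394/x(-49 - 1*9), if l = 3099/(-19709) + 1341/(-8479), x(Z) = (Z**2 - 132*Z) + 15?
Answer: -844538190743789/23264512266 ≈ -36302.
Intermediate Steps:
x(Z) = 15 + Z**2 - 132*Z
l = -52706190/167112611 (l = 3099*(-1/19709) + 1341*(-1/8479) = -3099/19709 - 1341/8479 = -52706190/167112611 ≈ -0.31539)
107**2/l - 9394/x(-49 - 1*9) = 107**2/(-52706190/167112611) - 9394/(15 + (-49 - 1*9)**2 - 132*(-49 - 1*9)) = 11449*(-167112611/52706190) - 9394/(15 + (-49 - 9)**2 - 132*(-49 - 9)) = -1913272283339/52706190 - 9394/(15 + (-58)**2 - 132*(-58)) = -1913272283339/52706190 - 9394/(15 + 3364 + 7656) = -1913272283339/52706190 - 9394/11035 = -844538190743789/23264512266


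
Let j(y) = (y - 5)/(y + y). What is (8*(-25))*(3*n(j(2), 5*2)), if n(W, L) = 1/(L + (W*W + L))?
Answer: -9600/329 ≈ -29.179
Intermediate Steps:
j(y) = (-5 + y)/(2*y) (j(y) = (-5 + y)/((2*y)) = (-5 + y)*(1/(2*y)) = (-5 + y)/(2*y))
n(W, L) = 1/(W**2 + 2*L) (n(W, L) = 1/(L + (W**2 + L)) = 1/(L + (L + W**2)) = 1/(W**2 + 2*L))
(8*(-25))*(3*n(j(2), 5*2)) = (8*(-25))*(3/(((1/2)*(-5 + 2)/2)**2 + 2*(5*2))) = -600/(((1/2)*(1/2)*(-3))**2 + 2*10) = -600/((-3/4)**2 + 20) = -600/(9/16 + 20) = -600/329/16 = -600*16/329 = -200*48/329 = -9600/329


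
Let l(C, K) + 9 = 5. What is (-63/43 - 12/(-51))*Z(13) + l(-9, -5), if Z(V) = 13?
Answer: -14611/731 ≈ -19.988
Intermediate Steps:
l(C, K) = -4 (l(C, K) = -9 + 5 = -4)
(-63/43 - 12/(-51))*Z(13) + l(-9, -5) = (-63/43 - 12/(-51))*13 - 4 = (-63*1/43 - 12*(-1/51))*13 - 4 = (-63/43 + 4/17)*13 - 4 = -899/731*13 - 4 = -11687/731 - 4 = -14611/731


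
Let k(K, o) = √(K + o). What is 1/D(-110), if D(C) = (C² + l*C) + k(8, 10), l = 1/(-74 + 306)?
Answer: 162811220/1969938324817 - 40368*√2/1969938324817 ≈ 8.2619e-5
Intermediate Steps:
l = 1/232 ≈ 0.0043103
D(C) = C² + 3*√2 + C/232 (D(C) = (C² + C/232) + √(8 + 10) = (C² + C/232) + √18 = (C² + C/232) + 3*√2 = C² + 3*√2 + C/232)
1/D(-110) = 1/((-110)² + 3*√2 + (1/232)*(-110)) = 1/(12100 + 3*√2 - 55/116) = 1/(1403545/116 + 3*√2)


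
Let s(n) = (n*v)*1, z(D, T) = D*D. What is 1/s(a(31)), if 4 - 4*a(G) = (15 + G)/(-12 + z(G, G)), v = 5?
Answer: 1898/9375 ≈ 0.20245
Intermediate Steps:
z(D, T) = D²
a(G) = 1 - (15 + G)/(4*(-12 + G²))
s(n) = 5*n (s(n) = (n*5)*1 = (5*n)*1 = 5*n)
1/s(a(31)) = 1/(5*((-63 - 1*31 + 4*31²)/(4*(-12 + 31²)))) = 1/(5*((-63 - 31 + 4*961)/(4*(-12 + 961)))) = 1/(5*((¼)*(-63 - 31 + 3844)/949)) = 1/(5*((¼)*(1/949)*3750)) = 1/(5*(1875/1898)) = 1/(9375/1898) = 1898/9375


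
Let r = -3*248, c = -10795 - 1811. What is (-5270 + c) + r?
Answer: -18620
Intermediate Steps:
c = -12606
r = -744
(-5270 + c) + r = (-5270 - 12606) - 744 = -17876 - 744 = -18620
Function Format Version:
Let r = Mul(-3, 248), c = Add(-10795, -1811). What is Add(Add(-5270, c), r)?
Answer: -18620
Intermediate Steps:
c = -12606
r = -744
Add(Add(-5270, c), r) = Add(Add(-5270, -12606), -744) = Add(-17876, -744) = -18620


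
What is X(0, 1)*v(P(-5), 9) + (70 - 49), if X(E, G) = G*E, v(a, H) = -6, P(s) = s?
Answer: 21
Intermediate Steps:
X(E, G) = E*G
X(0, 1)*v(P(-5), 9) + (70 - 49) = (0*1)*(-6) + (70 - 49) = 0*(-6) + 21 = 0 + 21 = 21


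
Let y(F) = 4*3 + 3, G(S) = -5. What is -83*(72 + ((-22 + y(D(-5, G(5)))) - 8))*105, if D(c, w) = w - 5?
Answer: -496755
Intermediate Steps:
D(c, w) = -5 + w
y(F) = 15 (y(F) = 12 + 3 = 15)
-83*(72 + ((-22 + y(D(-5, G(5)))) - 8))*105 = -83*(72 + ((-22 + 15) - 8))*105 = -83*(72 + (-7 - 8))*105 = -83*(72 - 15)*105 = -83*57*105 = -4731*105 = -496755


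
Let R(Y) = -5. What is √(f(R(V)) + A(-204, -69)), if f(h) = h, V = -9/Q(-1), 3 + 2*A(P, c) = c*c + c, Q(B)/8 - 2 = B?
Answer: √9358/2 ≈ 48.368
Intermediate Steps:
Q(B) = 16 + 8*B
A(P, c) = -3/2 + c/2 + c²/2 (A(P, c) = -3/2 + (c*c + c)/2 = -3/2 + (c² + c)/2 = -3/2 + (c + c²)/2 = -3/2 + (c/2 + c²/2) = -3/2 + c/2 + c²/2)
V = -9/8 (V = -9/(16 + 8*(-1)) = -9/(16 - 8) = -9/8 ≈ -1.1250)
√(f(R(V)) + A(-204, -69)) = √(-5 + (-3/2 + (½)*(-69) + (½)*(-69)²)) = √(-5 + (-3/2 - 69/2 + (½)*4761)) = √(-5 + (-3/2 - 69/2 + 4761/2)) = √(-5 + 4689/2) = √(4679/2) = √9358/2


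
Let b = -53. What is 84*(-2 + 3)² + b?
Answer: 31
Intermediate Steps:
84*(-2 + 3)² + b = 84*(-2 + 3)² - 53 = 84*1² - 53 = 84*1 - 53 = 84 - 53 = 31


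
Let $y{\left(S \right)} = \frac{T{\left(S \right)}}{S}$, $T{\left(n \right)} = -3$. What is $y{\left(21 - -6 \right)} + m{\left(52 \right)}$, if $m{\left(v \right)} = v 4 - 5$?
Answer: $\frac{1826}{9} \approx 202.89$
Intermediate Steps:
$y{\left(S \right)} = - \frac{3}{S}$
$m{\left(v \right)} = -5 + 4 v$ ($m{\left(v \right)} = 4 v - 5 = -5 + 4 v$)
$y{\left(21 - -6 \right)} + m{\left(52 \right)} = - \frac{3}{21 - -6} + \left(-5 + 4 \cdot 52\right) = - \frac{3}{21 + 6} + \left(-5 + 208\right) = - \frac{3}{27} + 203 = \left(-3\right) \frac{1}{27} + 203 = - \frac{1}{9} + 203 = \frac{1826}{9}$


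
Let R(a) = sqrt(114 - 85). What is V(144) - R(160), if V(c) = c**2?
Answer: 20736 - sqrt(29) ≈ 20731.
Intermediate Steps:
R(a) = sqrt(29)
V(144) - R(160) = 144**2 - sqrt(29) = 20736 - sqrt(29)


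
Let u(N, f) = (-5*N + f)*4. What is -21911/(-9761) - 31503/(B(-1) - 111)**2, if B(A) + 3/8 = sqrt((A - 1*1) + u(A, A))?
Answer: -1863062006625049/6137962877006225 - 28742833152*sqrt(14)/628825210225 ≈ -0.47456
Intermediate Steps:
u(N, f) = -20*N + 4*f (u(N, f) = (f - 5*N)*4 = -20*N + 4*f)
B(A) = -3/8 + sqrt(-1 - 15*A) (B(A) = -3/8 + sqrt((A - 1*1) + (-20*A + 4*A)) = -3/8 + sqrt((A - 1) - 16*A) = -3/8 + sqrt((-1 + A) - 16*A) = -3/8 + sqrt(-1 - 15*A))
-21911/(-9761) - 31503/(B(-1) - 111)**2 = -21911/(-9761) - 31503/((-3/8 + sqrt(-1 - 15*(-1))) - 111)**2 = -21911*(-1/9761) - 31503/((-3/8 + sqrt(-1 + 15)) - 111)**2 = 21911/9761 - 31503/((-3/8 + sqrt(14)) - 111)**2 = 21911/9761 - 31503/(-891/8 + sqrt(14))**2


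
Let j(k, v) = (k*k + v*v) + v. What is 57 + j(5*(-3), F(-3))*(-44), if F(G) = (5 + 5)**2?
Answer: -454243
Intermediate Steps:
F(G) = 100 (F(G) = 10**2 = 100)
j(k, v) = v + k**2 + v**2 (j(k, v) = (k**2 + v**2) + v = v + k**2 + v**2)
57 + j(5*(-3), F(-3))*(-44) = 57 + (100 + (5*(-3))**2 + 100**2)*(-44) = 57 + (100 + (-15)**2 + 10000)*(-44) = 57 + (100 + 225 + 10000)*(-44) = 57 + 10325*(-44) = 57 - 454300 = -454243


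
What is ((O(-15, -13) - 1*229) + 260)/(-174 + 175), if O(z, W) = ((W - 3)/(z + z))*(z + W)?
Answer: 241/15 ≈ 16.067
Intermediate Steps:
O(z, W) = (-3 + W)*(W + z)/(2*z) (O(z, W) = ((-3 + W)/((2*z)))*(W + z) = ((-3 + W)*(1/(2*z)))*(W + z) = ((-3 + W)/(2*z))*(W + z) = (-3 + W)*(W + z)/(2*z))
((O(-15, -13) - 1*229) + 260)/(-174 + 175) = (((½)*((-13)² - 3*(-13) - 15*(-3 - 13))/(-15) - 1*229) + 260)/(-174 + 175) = (((½)*(-1/15)*(169 + 39 - 15*(-16)) - 229) + 260)/1 = (((½)*(-1/15)*(169 + 39 + 240) - 229) + 260)*1 = (((½)*(-1/15)*448 - 229) + 260)*1 = ((-224/15 - 229) + 260)*1 = (-3659/15 + 260)*1 = (241/15)*1 = 241/15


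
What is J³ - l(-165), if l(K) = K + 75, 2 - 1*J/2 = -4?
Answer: 1818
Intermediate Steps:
J = 12 (J = 4 - 2*(-4) = 4 + 8 = 12)
l(K) = 75 + K
J³ - l(-165) = 12³ - (75 - 165) = 1728 - 1*(-90) = 1728 + 90 = 1818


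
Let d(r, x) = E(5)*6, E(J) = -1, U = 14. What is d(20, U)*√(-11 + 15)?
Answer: -12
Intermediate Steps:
d(r, x) = -6 (d(r, x) = -1*6 = -6)
d(20, U)*√(-11 + 15) = -6*√(-11 + 15) = -6*√4 = -6*2 = -12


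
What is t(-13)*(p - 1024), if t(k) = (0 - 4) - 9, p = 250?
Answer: 10062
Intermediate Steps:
t(k) = -13 (t(k) = -4 - 9 = -13)
t(-13)*(p - 1024) = -13*(250 - 1024) = -13*(-774) = 10062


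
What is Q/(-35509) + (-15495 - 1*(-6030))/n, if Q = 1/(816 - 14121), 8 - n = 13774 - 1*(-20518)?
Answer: 1490571069403/5399127115860 ≈ 0.27608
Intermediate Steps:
n = -34284 (n = 8 - (13774 - 1*(-20518)) = 8 - (13774 + 20518) = 8 - 1*34292 = 8 - 34292 = -34284)
Q = -1/13305 (Q = 1/(-13305) = -1/13305 ≈ -7.5160e-5)
Q/(-35509) + (-15495 - 1*(-6030))/n = -1/13305/(-35509) + (-15495 - 1*(-6030))/(-34284) = -1/13305*(-1/35509) + (-15495 + 6030)*(-1/34284) = 1/472447245 - 9465*(-1/34284) = 1/472447245 + 3155/11428 = 1490571069403/5399127115860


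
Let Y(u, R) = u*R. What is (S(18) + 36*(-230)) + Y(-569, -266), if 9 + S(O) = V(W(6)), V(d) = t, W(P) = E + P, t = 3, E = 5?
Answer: 143068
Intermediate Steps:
Y(u, R) = R*u
W(P) = 5 + P
V(d) = 3
S(O) = -6 (S(O) = -9 + 3 = -6)
(S(18) + 36*(-230)) + Y(-569, -266) = (-6 + 36*(-230)) - 266*(-569) = (-6 - 8280) + 151354 = -8286 + 151354 = 143068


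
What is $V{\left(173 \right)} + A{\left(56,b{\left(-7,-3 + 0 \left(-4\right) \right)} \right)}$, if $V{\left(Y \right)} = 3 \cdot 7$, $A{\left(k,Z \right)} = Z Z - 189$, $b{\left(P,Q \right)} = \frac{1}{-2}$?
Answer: $- \frac{671}{4} \approx -167.75$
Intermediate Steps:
$b{\left(P,Q \right)} = - \frac{1}{2}$
$A{\left(k,Z \right)} = -189 + Z^{2}$ ($A{\left(k,Z \right)} = Z^{2} - 189 = -189 + Z^{2}$)
$V{\left(Y \right)} = 21$
$V{\left(173 \right)} + A{\left(56,b{\left(-7,-3 + 0 \left(-4\right) \right)} \right)} = 21 - \left(189 - \left(- \frac{1}{2}\right)^{2}\right) = 21 + \left(-189 + \frac{1}{4}\right) = 21 - \frac{755}{4} = - \frac{671}{4}$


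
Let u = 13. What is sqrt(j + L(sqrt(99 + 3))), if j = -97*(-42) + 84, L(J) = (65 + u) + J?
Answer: sqrt(4236 + sqrt(102)) ≈ 65.162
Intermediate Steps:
L(J) = 78 + J (L(J) = (65 + 13) + J = 78 + J)
j = 4158 (j = 4074 + 84 = 4158)
sqrt(j + L(sqrt(99 + 3))) = sqrt(4158 + (78 + sqrt(99 + 3))) = sqrt(4158 + (78 + sqrt(102))) = sqrt(4236 + sqrt(102))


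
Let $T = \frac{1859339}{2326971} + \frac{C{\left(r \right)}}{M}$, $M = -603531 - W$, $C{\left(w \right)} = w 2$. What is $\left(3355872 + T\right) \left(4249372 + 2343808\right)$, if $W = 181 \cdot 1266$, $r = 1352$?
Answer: $\frac{4763492145184386575469860}{215290581263} \approx 2.2126 \cdot 10^{13}$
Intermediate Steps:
$C{\left(w \right)} = 2 w$
$W = 229146$
$M = -832677$ ($M = -603531 - 229146 = -832677$)
$T = \frac{171326298991}{215290581263}$ ($T = \frac{1859339}{2326971} + \frac{2 \cdot 1352}{-832677} = 1859339 \cdot \frac{1}{2326971} + 2704 \left(- \frac{1}{832677}\right) = \frac{1859339}{2326971} - \frac{2704}{832677} = \frac{171326298991}{215290581263} \approx 0.79579$)
$\left(3355872 + T\right) \left(4249372 + 2343808\right) = \left(3355872 + \frac{171326298991}{215290581263}\right) \left(4249372 + 2343808\right) = \frac{722487804850525327}{215290581263} \cdot 6593180 = \frac{4763492145184386575469860}{215290581263}$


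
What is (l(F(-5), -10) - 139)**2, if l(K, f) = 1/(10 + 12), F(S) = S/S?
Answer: 9345249/484 ≈ 19308.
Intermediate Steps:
F(S) = 1
l(K, f) = 1/22
(l(F(-5), -10) - 139)**2 = (1/22 - 139)**2 = (-3057/22)**2 = 9345249/484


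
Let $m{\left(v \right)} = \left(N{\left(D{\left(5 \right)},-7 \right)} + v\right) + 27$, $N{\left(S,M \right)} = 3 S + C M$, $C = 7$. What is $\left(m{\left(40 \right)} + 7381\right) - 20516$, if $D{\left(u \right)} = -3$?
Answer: $-13126$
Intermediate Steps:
$N{\left(S,M \right)} = 3 S + 7 M$
$m{\left(v \right)} = -31 + v$ ($m{\left(v \right)} = \left(\left(3 \left(-3\right) + 7 \left(-7\right)\right) + v\right) + 27 = \left(\left(-9 - 49\right) + v\right) + 27 = \left(-58 + v\right) + 27 = -31 + v$)
$\left(m{\left(40 \right)} + 7381\right) - 20516 = \left(\left(-31 + 40\right) + 7381\right) - 20516 = \left(9 + 7381\right) - 20516 = 7390 - 20516 = -13126$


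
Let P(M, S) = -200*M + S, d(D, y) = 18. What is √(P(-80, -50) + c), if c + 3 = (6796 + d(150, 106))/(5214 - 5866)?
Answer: √1693672690/326 ≈ 126.24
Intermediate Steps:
P(M, S) = S - 200*M
c = -4385/326 (c = -3 + (6796 + 18)/(5214 - 5866) = -3 + 6814/(-652) = -3 + 6814*(-1/652) = -3 - 3407/326 = -4385/326 ≈ -13.451)
√(P(-80, -50) + c) = √((-50 - 200*(-80)) - 4385/326) = √((-50 + 16000) - 4385/326) = √(15950 - 4385/326) = √(5195315/326) = √1693672690/326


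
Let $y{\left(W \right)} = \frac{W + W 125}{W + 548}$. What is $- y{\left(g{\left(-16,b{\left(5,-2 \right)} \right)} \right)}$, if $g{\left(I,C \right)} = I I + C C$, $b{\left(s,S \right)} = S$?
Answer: $- \frac{4095}{101} \approx -40.545$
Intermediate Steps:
$g{\left(I,C \right)} = C^{2} + I^{2}$ ($g{\left(I,C \right)} = I^{2} + C^{2} = C^{2} + I^{2}$)
$y{\left(W \right)} = \frac{126 W}{548 + W}$ ($y{\left(W \right)} = \frac{W + 125 W}{548 + W} = \frac{126 W}{548 + W}$)
$- y{\left(g{\left(-16,b{\left(5,-2 \right)} \right)} \right)} = - \frac{126 \left(\left(-2\right)^{2} + \left(-16\right)^{2}\right)}{548 + \left(\left(-2\right)^{2} + \left(-16\right)^{2}\right)} = - \frac{126 \left(4 + 256\right)}{548 + \left(4 + 256\right)} = - \frac{126 \cdot 260}{548 + 260} = - \frac{126 \cdot 260}{808} = \left(-1\right) \frac{4095}{101} = - \frac{4095}{101}$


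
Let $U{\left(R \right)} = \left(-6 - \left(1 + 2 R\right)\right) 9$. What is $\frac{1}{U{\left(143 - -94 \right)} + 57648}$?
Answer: $\frac{1}{53319} \approx 1.8755 \cdot 10^{-5}$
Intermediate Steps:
$U{\left(R \right)} = -63 - 18 R$ ($U{\left(R \right)} = \left(-6 - \left(1 + 2 R\right)\right) 9 = \left(-7 - 2 R\right) 9 = -63 - 18 R$)
$\frac{1}{U{\left(143 - -94 \right)} + 57648} = \frac{1}{\left(-63 - 18 \left(143 - -94\right)\right) + 57648} = \frac{1}{\left(-63 - 18 \left(143 + 94\right)\right) + 57648} = \frac{1}{\left(-63 - 4266\right) + 57648} = \frac{1}{-4329 + 57648} = \frac{1}{53319}$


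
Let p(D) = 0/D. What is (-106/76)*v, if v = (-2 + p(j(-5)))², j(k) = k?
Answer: -106/19 ≈ -5.5789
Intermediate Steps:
p(D) = 0
v = 4 (v = (-2 + 0)² = (-2)² = 4)
(-106/76)*v = -106/76*4 = -106*1/76*4 = -53/38*4 = -106/19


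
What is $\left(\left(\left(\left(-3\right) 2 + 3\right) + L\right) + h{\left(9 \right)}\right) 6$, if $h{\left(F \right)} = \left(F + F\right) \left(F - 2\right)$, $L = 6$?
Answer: $774$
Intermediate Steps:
$h{\left(F \right)} = 2 F \left(-2 + F\right)$
$\left(\left(\left(\left(-3\right) 2 + 3\right) + L\right) + h{\left(9 \right)}\right) 6 = \left(\left(\left(\left(-3\right) 2 + 3\right) + 6\right) + 2 \cdot 9 \left(-2 + 9\right)\right) 6 = \left(\left(\left(-6 + 3\right) + 6\right) + 2 \cdot 9 \cdot 7\right) 6 = \left(\left(-3 + 6\right) + 126\right) 6 = \left(3 + 126\right) 6 = 129 \cdot 6 = 774$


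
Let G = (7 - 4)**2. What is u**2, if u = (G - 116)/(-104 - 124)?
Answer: 11449/51984 ≈ 0.22024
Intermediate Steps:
G = 9 (G = 3**2 = 9)
u = 107/228 (u = (9 - 116)/(-104 - 124) = -107/(-228) = -107*(-1/228) = 107/228 ≈ 0.46930)
u**2 = (107/228)**2 = 11449/51984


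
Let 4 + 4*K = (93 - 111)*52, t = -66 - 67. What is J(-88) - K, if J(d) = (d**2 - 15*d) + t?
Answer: 9166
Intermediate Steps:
t = -133
K = -235 (K = -1 + ((93 - 111)*52)/4 = -1 + (-18*52)/4 = -1 + (1/4)*(-936) = -1 - 234 = -235)
J(d) = -133 + d**2 - 15*d (J(d) = (d**2 - 15*d) - 133 = -133 + d**2 - 15*d)
J(-88) - K = (-133 + (-88)**2 - 15*(-88)) - 1*(-235) = (-133 + 7744 + 1320) + 235 = 8931 + 235 = 9166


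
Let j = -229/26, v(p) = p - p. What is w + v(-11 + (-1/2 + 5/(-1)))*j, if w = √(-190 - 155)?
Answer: I*√345 ≈ 18.574*I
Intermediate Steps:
v(p) = 0
j = -229/26 (j = -229*1/26 = -229/26 ≈ -8.8077)
w = I*√345 (w = √(-345) = I*√345 ≈ 18.574*I)
w + v(-11 + (-1/2 + 5/(-1)))*j = I*√345 + 0*(-229/26) = I*√345 + 0 = I*√345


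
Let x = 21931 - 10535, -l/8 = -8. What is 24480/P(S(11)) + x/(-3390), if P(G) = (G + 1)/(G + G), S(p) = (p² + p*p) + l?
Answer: 25392333914/520365 ≈ 48797.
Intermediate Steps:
l = 64 (l = -8*(-8) = 64)
x = 11396
S(p) = 64 + 2*p² (S(p) = (p² + p*p) + 64 = (p² + p²) + 64 = 2*p² + 64 = 64 + 2*p²)
P(G) = (1 + G)/(2*G) (P(G) = (1 + G)/((2*G)) = (1 + G)*(1/(2*G)) = (1 + G)/(2*G))
24480/P(S(11)) + x/(-3390) = 24480/(((1 + (64 + 2*11²))/(2*(64 + 2*11²)))) + 11396/(-3390) = 24480/(((1 + (64 + 2*121))/(2*(64 + 2*121)))) + 11396*(-1/3390) = 24480/(((1 + (64 + 242))/(2*(64 + 242)))) - 5698/1695 = 24480/(((½)*(1 + 306)/306)) - 5698/1695 = 24480/(((½)*(1/306)*307)) - 5698/1695 = 24480/(307/612) - 5698/1695 = 24480*(612/307) - 5698/1695 = 14981760/307 - 5698/1695 = 25392333914/520365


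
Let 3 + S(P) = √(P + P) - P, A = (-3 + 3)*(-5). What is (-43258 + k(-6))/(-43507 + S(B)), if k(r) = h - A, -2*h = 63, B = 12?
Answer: 1884045619/1894164460 + 86579*√6/1894164460 ≈ 0.99477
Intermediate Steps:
h = -63/2 (h = -½*63 = -63/2 ≈ -31.500)
A = 0 (A = 0*(-5) = 0)
S(P) = -3 - P + √2*√P (S(P) = -3 + (√(P + P) - P) = -3 + (√(2*P) - P) = -3 + (√2*√P - P) = -3 + (-P + √2*√P) = -3 - P + √2*√P)
k(r) = -63/2 (k(r) = -63/2 - 1*0 = -63/2 + 0 = -63/2)
(-43258 + k(-6))/(-43507 + S(B)) = (-43258 - 63/2)/(-43507 + (-3 - 1*12 + √2*√12)) = -86579/(2*(-43507 + (-3 - 12 + √2*(2*√3)))) = -86579/(2*(-43507 + (-3 - 12 + 2*√6))) = -86579/(2*(-43507 + (-15 + 2*√6))) = -86579/(2*(-43522 + 2*√6))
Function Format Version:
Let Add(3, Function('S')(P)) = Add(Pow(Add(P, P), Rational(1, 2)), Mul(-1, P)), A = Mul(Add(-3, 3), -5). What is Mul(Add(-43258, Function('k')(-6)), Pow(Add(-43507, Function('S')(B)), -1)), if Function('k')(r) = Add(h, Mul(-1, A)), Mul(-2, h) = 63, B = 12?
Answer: Add(Rational(1884045619, 1894164460), Mul(Rational(86579, 1894164460), Pow(6, Rational(1, 2)))) ≈ 0.99477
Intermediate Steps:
h = Rational(-63, 2) (h = Mul(Rational(-1, 2), 63) = Rational(-63, 2) ≈ -31.500)
A = 0 (A = Mul(0, -5) = 0)
Function('S')(P) = Add(-3, Mul(-1, P), Mul(Pow(2, Rational(1, 2)), Pow(P, Rational(1, 2)))) (Function('S')(P) = Add(-3, Add(Pow(Add(P, P), Rational(1, 2)), Mul(-1, P))) = Add(-3, Add(Pow(Mul(2, P), Rational(1, 2)), Mul(-1, P))) = Add(-3, Add(Mul(Pow(2, Rational(1, 2)), Pow(P, Rational(1, 2))), Mul(-1, P))) = Add(-3, Add(Mul(-1, P), Mul(Pow(2, Rational(1, 2)), Pow(P, Rational(1, 2))))) = Add(-3, Mul(-1, P), Mul(Pow(2, Rational(1, 2)), Pow(P, Rational(1, 2)))))
Function('k')(r) = Rational(-63, 2) (Function('k')(r) = Add(Rational(-63, 2), Mul(-1, 0)) = Add(Rational(-63, 2), 0) = Rational(-63, 2))
Mul(Add(-43258, Function('k')(-6)), Pow(Add(-43507, Function('S')(B)), -1)) = Mul(Add(-43258, Rational(-63, 2)), Pow(Add(-43507, Add(-3, Mul(-1, 12), Mul(Pow(2, Rational(1, 2)), Pow(12, Rational(1, 2))))), -1)) = Mul(Rational(-86579, 2), Pow(Add(-43507, Add(-3, -12, Mul(Pow(2, Rational(1, 2)), Mul(2, Pow(3, Rational(1, 2)))))), -1)) = Mul(Rational(-86579, 2), Pow(Add(-43507, Add(-3, -12, Mul(2, Pow(6, Rational(1, 2))))), -1)) = Mul(Rational(-86579, 2), Pow(Add(-43507, Add(-15, Mul(2, Pow(6, Rational(1, 2))))), -1)) = Mul(Rational(-86579, 2), Pow(Add(-43522, Mul(2, Pow(6, Rational(1, 2)))), -1))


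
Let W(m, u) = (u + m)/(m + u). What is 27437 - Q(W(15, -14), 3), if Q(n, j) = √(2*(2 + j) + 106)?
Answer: 27437 - 2*√29 ≈ 27426.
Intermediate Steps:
W(m, u) = 1 (W(m, u) = (m + u)/(m + u) = 1)
Q(n, j) = √(110 + 2*j) (Q(n, j) = √((4 + 2*j) + 106) = √(110 + 2*j))
27437 - Q(W(15, -14), 3) = 27437 - √(110 + 2*3) = 27437 - √(110 + 6) = 27437 - √116 = 27437 - 2*√29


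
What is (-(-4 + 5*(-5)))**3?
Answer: 24389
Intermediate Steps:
(-(-4 + 5*(-5)))**3 = (-(-4 - 25))**3 = (-1*(-29))**3 = 29**3 = 24389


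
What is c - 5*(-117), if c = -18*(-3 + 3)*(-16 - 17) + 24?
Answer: 609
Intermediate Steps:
c = 24 (c = -0*(-33) + 24 = -18*0 + 24 = 0 + 24 = 24)
c - 5*(-117) = 24 - 5*(-117) = 24 - 1*(-585) = 24 + 585 = 609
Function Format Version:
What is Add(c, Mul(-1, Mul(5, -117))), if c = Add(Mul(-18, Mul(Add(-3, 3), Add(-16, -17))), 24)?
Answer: 609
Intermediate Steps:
c = 24 (c = Add(Mul(-18, Mul(0, -33)), 24) = Add(Mul(-18, 0), 24) = Add(0, 24) = 24)
Add(c, Mul(-1, Mul(5, -117))) = Add(24, Mul(-1, Mul(5, -117))) = Add(24, Mul(-1, -585)) = Add(24, 585) = 609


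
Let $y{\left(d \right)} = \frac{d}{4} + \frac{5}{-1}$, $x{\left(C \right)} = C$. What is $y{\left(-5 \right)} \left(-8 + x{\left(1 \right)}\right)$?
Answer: $\frac{175}{4} \approx 43.75$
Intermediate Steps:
$y{\left(d \right)} = -5 + \frac{d}{4}$ ($y{\left(d \right)} = d \frac{1}{4} + 5 \left(-1\right) = \frac{d}{4} - 5 = -5 + \frac{d}{4}$)
$y{\left(-5 \right)} \left(-8 + x{\left(1 \right)}\right) = \left(-5 + \frac{1}{4} \left(-5\right)\right) \left(-8 + 1\right) = \left(-5 - \frac{5}{4}\right) \left(-7\right) = \left(- \frac{25}{4}\right) \left(-7\right) = \frac{175}{4}$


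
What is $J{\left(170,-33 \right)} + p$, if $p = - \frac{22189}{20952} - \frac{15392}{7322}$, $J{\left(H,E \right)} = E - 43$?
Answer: $- \frac{6072081193}{76705272} \approx -79.161$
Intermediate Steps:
$J{\left(H,E \right)} = -43 + E$
$p = - \frac{242480521}{76705272}$ ($p = \left(-22189\right) \frac{1}{20952} - \frac{7696}{3661} = - \frac{22189}{20952} - \frac{7696}{3661} = - \frac{242480521}{76705272} \approx -3.1612$)
$J{\left(170,-33 \right)} + p = \left(-43 - 33\right) - \frac{242480521}{76705272} = -76 - \frac{242480521}{76705272} = - \frac{6072081193}{76705272}$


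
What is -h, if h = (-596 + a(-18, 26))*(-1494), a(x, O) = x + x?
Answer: -944208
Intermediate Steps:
a(x, O) = 2*x
h = 944208 (h = (-596 + 2*(-18))*(-1494) = (-596 - 36)*(-1494) = -632*(-1494) = 944208)
-h = -1*944208 = -944208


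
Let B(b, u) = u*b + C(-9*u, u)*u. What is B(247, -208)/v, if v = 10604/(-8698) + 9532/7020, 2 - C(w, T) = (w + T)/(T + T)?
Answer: -401652416880/1058657 ≈ -3.7940e+5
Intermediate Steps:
C(w, T) = 2 - (T + w)/(2*T) (C(w, T) = 2 - (w + T)/(T + T) = 2 - (T + w)/(2*T))
B(b, u) = 6*u + b*u (B(b, u) = u*b + ((-(-9)*u + 3*u)/(2*u))*u = b*u + ((9*u + 3*u)/(2*u))*u = b*u + ((12*u)/(2*u))*u = b*u + 6*u = 6*u + b*u)
v = 1058657/7632495 (v = 10604*(-1/8698) + 9532*(1/7020) = -5302/4349 + 2383/1755 = 1058657/7632495 ≈ 0.13870)
B(247, -208)/v = (-208*(6 + 247))/(1058657/7632495) = -208*253*(7632495/1058657) = -52624*7632495/1058657 = -401652416880/1058657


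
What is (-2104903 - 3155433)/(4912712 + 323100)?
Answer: -1315084/1308953 ≈ -1.0047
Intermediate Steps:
(-2104903 - 3155433)/(4912712 + 323100) = -5260336/5235812 = -5260336*1/5235812 = -1315084/1308953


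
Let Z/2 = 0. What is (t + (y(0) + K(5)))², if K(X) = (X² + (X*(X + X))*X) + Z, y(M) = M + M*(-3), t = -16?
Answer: 67081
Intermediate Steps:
Z = 0 (Z = 2*0 = 0)
y(M) = -2*M (y(M) = M - 3*M = -2*M)
K(X) = X² + 2*X³ (K(X) = (X² + (X*(X + X))*X) + 0 = (X² + (X*(2*X))*X) + 0 = (X² + (2*X²)*X) + 0 = (X² + 2*X³) + 0 = X² + 2*X³)
(t + (y(0) + K(5)))² = (-16 + (-2*0 + 5²*(1 + 2*5)))² = (-16 + (0 + 25*(1 + 10)))² = (-16 + (0 + 25*11))² = (-16 + (0 + 275))² = (-16 + 275)² = 259² = 67081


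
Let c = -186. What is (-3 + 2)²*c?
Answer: -186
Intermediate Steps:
(-3 + 2)²*c = (-3 + 2)²*(-186) = (-1)²*(-186) = 1*(-186) = -186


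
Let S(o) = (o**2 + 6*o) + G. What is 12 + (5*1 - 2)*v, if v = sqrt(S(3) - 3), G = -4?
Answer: 12 + 6*sqrt(5) ≈ 25.416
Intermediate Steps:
S(o) = -4 + o**2 + 6*o (S(o) = (o**2 + 6*o) - 4 = -4 + o**2 + 6*o)
v = 2*sqrt(5) (v = sqrt((-4 + 3**2 + 6*3) - 3) = sqrt((-4 + 9 + 18) - 3) = sqrt(23 - 3) = sqrt(20) = 2*sqrt(5) ≈ 4.4721)
12 + (5*1 - 2)*v = 12 + (5*1 - 2)*(2*sqrt(5)) = 12 + (5 - 2)*(2*sqrt(5)) = 12 + 3*(2*sqrt(5)) = 12 + 6*sqrt(5)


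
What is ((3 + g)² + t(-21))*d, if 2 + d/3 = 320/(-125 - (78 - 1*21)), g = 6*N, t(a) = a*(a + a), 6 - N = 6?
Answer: -914166/91 ≈ -10046.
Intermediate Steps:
N = 0 (N = 6 - 1*6 = 6 - 6 = 0)
t(a) = 2*a² (t(a) = a*(2*a) = 2*a²)
g = 0 (g = 6*0 = 0)
d = -1026/91 (d = -6 + 3*(320/(-125 - (78 - 1*21))) = -6 + 3*(320/(-125 - (78 - 21))) = -6 + 3*(320/(-125 - 1*57)) = -6 + 3*(320/(-125 - 57)) = -6 + 3*(320/(-182)) = -6 + 3*(320*(-1/182)) = -6 + 3*(-160/91) = -6 - 480/91 = -1026/91 ≈ -11.275)
((3 + g)² + t(-21))*d = ((3 + 0)² + 2*(-21)²)*(-1026/91) = (3² + 2*441)*(-1026/91) = (9 + 882)*(-1026/91) = 891*(-1026/91) = -914166/91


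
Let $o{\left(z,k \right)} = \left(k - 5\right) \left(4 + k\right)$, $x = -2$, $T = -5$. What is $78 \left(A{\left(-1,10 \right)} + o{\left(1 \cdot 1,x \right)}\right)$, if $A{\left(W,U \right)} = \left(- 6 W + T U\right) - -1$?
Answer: $-4446$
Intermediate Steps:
$o{\left(z,k \right)} = \left(-5 + k\right) \left(4 + k\right)$
$A{\left(W,U \right)} = 1 - 6 W - 5 U$ ($A{\left(W,U \right)} = \left(- 6 W - 5 U\right) - -1 = \left(- 6 W - 5 U\right) + 1 = 1 - 6 W - 5 U$)
$78 \left(A{\left(-1,10 \right)} + o{\left(1 \cdot 1,x \right)}\right) = 78 \left(\left(1 - -6 - 50\right) - \left(18 - 4\right)\right) = 78 \left(\left(1 + 6 - 50\right) + \left(-20 + 4 + 2\right)\right) = 78 \left(-43 - 14\right) = 78 \left(-57\right) = -4446$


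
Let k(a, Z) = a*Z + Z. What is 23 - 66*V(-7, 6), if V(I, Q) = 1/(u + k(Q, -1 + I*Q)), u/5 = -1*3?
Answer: 3667/158 ≈ 23.209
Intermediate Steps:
k(a, Z) = Z + Z*a (k(a, Z) = Z*a + Z = Z + Z*a)
u = -15 (u = 5*(-1*3) = 5*(-3) = -15)
V(I, Q) = 1/(-15 + (1 + Q)*(-1 + I*Q)) (V(I, Q) = 1/(-15 + (-1 + I*Q)*(1 + Q)) = 1/(-15 + (1 + Q)*(-1 + I*Q)))
23 - 66*V(-7, 6) = 23 - 66/(-15 + (1 + 6)*(-1 - 7*6)) = 23 - 66/(-15 + 7*(-1 - 42)) = 23 - 66/(-15 + 7*(-43)) = 23 - 66/(-15 - 301) = 23 - 66/(-316) = 23 - 66*(-1/316) = 23 + 33/158 = 3667/158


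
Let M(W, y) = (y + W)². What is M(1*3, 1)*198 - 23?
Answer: 3145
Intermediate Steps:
M(W, y) = (W + y)²
M(1*3, 1)*198 - 23 = (1*3 + 1)²*198 - 23 = (3 + 1)²*198 - 23 = 4²*198 - 23 = 16*198 - 23 = 3168 - 23 = 3145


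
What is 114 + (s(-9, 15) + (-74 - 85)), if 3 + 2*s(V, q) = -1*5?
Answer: -49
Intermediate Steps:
s(V, q) = -4 (s(V, q) = -3/2 + (-1*5)/2 = -3/2 + (½)*(-5) = -3/2 - 5/2 = -4)
114 + (s(-9, 15) + (-74 - 85)) = 114 + (-4 + (-74 - 85)) = 114 + (-4 - 159) = 114 - 163 = -49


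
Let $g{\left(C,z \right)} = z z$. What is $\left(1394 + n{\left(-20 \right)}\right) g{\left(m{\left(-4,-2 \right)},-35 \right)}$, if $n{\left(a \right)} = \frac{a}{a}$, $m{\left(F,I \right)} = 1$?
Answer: $1708875$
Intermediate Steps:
$g{\left(C,z \right)} = z^{2}$
$n{\left(a \right)} = 1$
$\left(1394 + n{\left(-20 \right)}\right) g{\left(m{\left(-4,-2 \right)},-35 \right)} = \left(1394 + 1\right) \left(-35\right)^{2} = 1395 \cdot 1225 = 1708875$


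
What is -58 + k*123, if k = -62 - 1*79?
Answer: -17401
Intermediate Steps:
k = -141 (k = -62 - 79 = -141)
-58 + k*123 = -58 - 141*123 = -58 - 17343 = -17401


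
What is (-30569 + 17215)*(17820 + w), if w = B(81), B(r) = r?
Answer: -239049954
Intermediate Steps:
w = 81
(-30569 + 17215)*(17820 + w) = (-30569 + 17215)*(17820 + 81) = -13354*17901 = -239049954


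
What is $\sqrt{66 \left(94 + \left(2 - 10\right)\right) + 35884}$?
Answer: $2 \sqrt{10390} \approx 203.86$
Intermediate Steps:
$\sqrt{66 \left(94 + \left(2 - 10\right)\right) + 35884} = \sqrt{66 \left(94 - 8\right) + 35884} = \sqrt{66 \cdot 86 + 35884} = \sqrt{5676 + 35884} = \sqrt{41560} = 2 \sqrt{10390}$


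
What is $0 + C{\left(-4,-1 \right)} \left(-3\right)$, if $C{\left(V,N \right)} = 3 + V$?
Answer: $3$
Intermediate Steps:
$0 + C{\left(-4,-1 \right)} \left(-3\right) = 0 + \left(3 - 4\right) \left(-3\right) = 0 - -3 = 0 + 3 = 3$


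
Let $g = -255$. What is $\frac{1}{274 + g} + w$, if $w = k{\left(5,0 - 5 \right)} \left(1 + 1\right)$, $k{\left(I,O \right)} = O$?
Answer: $- \frac{189}{19} \approx -9.9474$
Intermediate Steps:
$w = -10$ ($w = \left(0 - 5\right) \left(1 + 1\right) = \left(0 - 5\right) 2 = \left(-5\right) 2 = -10$)
$\frac{1}{274 + g} + w = \frac{1}{274 - 255} - 10 = \frac{1}{19} - 10 = - \frac{189}{19}$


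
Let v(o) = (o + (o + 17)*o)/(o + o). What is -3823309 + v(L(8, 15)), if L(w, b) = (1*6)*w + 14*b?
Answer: -3823171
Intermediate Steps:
L(w, b) = 6*w + 14*b
v(o) = (o + o*(17 + o))/(2*o) (v(o) = (o + (17 + o)*o)/((2*o)) = (o + o*(17 + o))*(1/(2*o)) = (o + o*(17 + o))/(2*o))
-3823309 + v(L(8, 15)) = -3823309 + (9 + (6*8 + 14*15)/2) = -3823309 + (9 + (48 + 210)/2) = -3823309 + (9 + (1/2)*258) = -3823309 + (9 + 129) = -3823309 + 138 = -3823171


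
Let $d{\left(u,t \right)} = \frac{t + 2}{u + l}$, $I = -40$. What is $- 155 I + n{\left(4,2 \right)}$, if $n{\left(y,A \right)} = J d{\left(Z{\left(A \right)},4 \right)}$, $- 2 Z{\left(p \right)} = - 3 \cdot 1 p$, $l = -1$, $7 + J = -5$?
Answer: $6164$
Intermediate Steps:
$J = -12$ ($J = -7 - 5 = -12$)
$Z{\left(p \right)} = \frac{3 p}{2}$ ($Z{\left(p \right)} = - \frac{\left(-3\right) 1 p}{2} = - \frac{\left(-3\right) p}{2} = \frac{3 p}{2}$)
$d{\left(u,t \right)} = \frac{2 + t}{-1 + u}$ ($d{\left(u,t \right)} = \frac{t + 2}{u - 1} = \frac{2 + t}{-1 + u}$)
$n{\left(y,A \right)} = - \frac{72}{-1 + \frac{3 A}{2}}$ ($n{\left(y,A \right)} = - 12 \frac{2 + 4}{-1 + \frac{3 A}{2}} = - 12 \frac{1}{-1 + \frac{3 A}{2}} \cdot 6 = - 12 \frac{6}{-1 + \frac{3 A}{2}} = - \frac{72}{-1 + \frac{3 A}{2}}$)
$- 155 I + n{\left(4,2 \right)} = \left(-155\right) \left(-40\right) - \frac{144}{-2 + 3 \cdot 2} = 6200 - \frac{144}{-2 + 6} = 6200 - \frac{144}{4} = 6200 - 36 = 6164$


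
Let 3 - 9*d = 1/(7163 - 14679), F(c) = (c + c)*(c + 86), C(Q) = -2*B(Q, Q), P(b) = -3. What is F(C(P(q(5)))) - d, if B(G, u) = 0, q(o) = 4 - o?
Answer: -22549/67644 ≈ -0.33335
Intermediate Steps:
C(Q) = 0 (C(Q) = -2*0 = 0)
F(c) = 2*c*(86 + c) (F(c) = (2*c)*(86 + c) = 2*c*(86 + c))
d = 22549/67644 (d = 1/3 - 1/(9*(7163 - 14679)) = 1/3 - 1/9/(-7516) = 1/3 - 1/9*(-1/7516) = 1/3 + 1/67644 = 22549/67644 ≈ 0.33335)
F(C(P(q(5)))) - d = 2*0*(86 + 0) - 1*22549/67644 = 2*0*86 - 22549/67644 = 0 - 22549/67644 = -22549/67644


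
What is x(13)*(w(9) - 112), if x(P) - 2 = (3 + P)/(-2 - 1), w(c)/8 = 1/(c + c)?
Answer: 10040/27 ≈ 371.85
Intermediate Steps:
w(c) = 4/c (w(c) = 8/(c + c) = 8/((2*c)) = 8*(1/(2*c)) = 4/c)
x(P) = 1 - P/3 (x(P) = 2 + (3 + P)/(-2 - 1) = 2 + (3 + P)/(-3) = 2 + (3 + P)*(-⅓) = 2 + (-1 - P/3) = 1 - P/3)
x(13)*(w(9) - 112) = (1 - ⅓*13)*(4/9 - 112) = (1 - 13/3)*(4*(⅑) - 112) = -10*(4/9 - 112)/3 = -10/3*(-1004/9) = 10040/27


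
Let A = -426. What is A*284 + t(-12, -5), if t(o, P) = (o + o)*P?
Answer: -120864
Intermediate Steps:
t(o, P) = 2*P*o (t(o, P) = (2*o)*P = 2*P*o)
A*284 + t(-12, -5) = -426*284 + 2*(-5)*(-12) = -120984 + 120 = -120864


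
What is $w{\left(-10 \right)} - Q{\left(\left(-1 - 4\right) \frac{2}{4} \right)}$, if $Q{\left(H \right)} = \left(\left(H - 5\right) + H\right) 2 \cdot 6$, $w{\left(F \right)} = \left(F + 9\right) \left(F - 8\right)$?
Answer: $138$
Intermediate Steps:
$w{\left(F \right)} = \left(-8 + F\right) \left(9 + F\right)$ ($w{\left(F \right)} = \left(9 + F\right) \left(-8 + F\right) = \left(-8 + F\right) \left(9 + F\right)$)
$Q{\left(H \right)} = -60 + 24 H$ ($Q{\left(H \right)} = \left(\left(-5 + H\right) + H\right) 2 \cdot 6 = \left(-5 + 2 H\right) 2 \cdot 6 = \left(-10 + 4 H\right) 6 = -60 + 24 H$)
$w{\left(-10 \right)} - Q{\left(\left(-1 - 4\right) \frac{2}{4} \right)} = \left(-72 - 10 + \left(-10\right)^{2}\right) - \left(-60 + 24 \left(-1 - 4\right) \frac{2}{4}\right) = \left(-72 - 10 + 100\right) - \left(-60 + 24 \left(- 5 \cdot 2 \cdot \frac{1}{4}\right)\right) = 18 - \left(-60 + 24 \left(\left(-5\right) \frac{1}{2}\right)\right) = 18 - \left(-60 + 24 \left(- \frac{5}{2}\right)\right) = 18 - \left(-60 - 60\right) = 18 - -120 = 18 + 120 = 138$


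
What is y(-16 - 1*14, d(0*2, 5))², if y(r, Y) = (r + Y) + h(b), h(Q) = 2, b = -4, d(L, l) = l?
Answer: 529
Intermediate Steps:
y(r, Y) = 2 + Y + r (y(r, Y) = (r + Y) + 2 = (Y + r) + 2 = 2 + Y + r)
y(-16 - 1*14, d(0*2, 5))² = (2 + 5 + (-16 - 1*14))² = (2 + 5 + (-16 - 14))² = (2 + 5 - 30)² = (-23)² = 529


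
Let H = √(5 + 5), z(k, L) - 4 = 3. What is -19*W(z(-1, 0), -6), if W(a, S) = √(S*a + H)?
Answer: -19*I*√(42 - √10) ≈ -118.41*I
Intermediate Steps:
z(k, L) = 7 (z(k, L) = 4 + 3 = 7)
H = √10 ≈ 3.1623
W(a, S) = √(√10 + S*a) (W(a, S) = √(S*a + √10) = √(√10 + S*a))
-19*W(z(-1, 0), -6) = -19*√(√10 - 6*7) = -19*√(√10 - 42) = -19*√(-42 + √10)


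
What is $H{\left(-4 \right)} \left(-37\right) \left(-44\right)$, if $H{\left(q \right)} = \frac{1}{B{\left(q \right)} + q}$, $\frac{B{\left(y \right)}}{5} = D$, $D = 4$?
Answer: $\frac{407}{4} \approx 101.75$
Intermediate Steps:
$B{\left(y \right)} = 20$ ($B{\left(y \right)} = 5 \cdot 4 = 20$)
$H{\left(q \right)} = \frac{1}{20 + q}$
$H{\left(-4 \right)} \left(-37\right) \left(-44\right) = \frac{1}{20 - 4} \left(-37\right) \left(-44\right) = \frac{1}{16} \left(-37\right) \left(-44\right) = \left(- \frac{37}{16}\right) \left(-44\right) = \frac{407}{4}$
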